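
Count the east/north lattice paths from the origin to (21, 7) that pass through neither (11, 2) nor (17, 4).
Number of paths = 816771

Inclusion–exclusion. Total paths: C(28, 21) = 1184040. Through P₁: C(13, 11)·C(15, 10) = 234234. Through P₂: C(21, 17)·C(7, 4) = 209475. Since P₁ is strictly southwest of P₂, a monotone path through both must visit P₁ then P₂; paths through both = C(13, 11)·C(8, 6)·C(7, 4) = 76440. Avoid both = 1184040 − 234234 − 209475 + 76440 = 816771.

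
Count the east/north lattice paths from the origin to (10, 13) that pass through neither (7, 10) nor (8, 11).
Number of paths = 534990

Inclusion–exclusion. Total paths: C(23, 10) = 1144066. Through P₁: C(17, 7)·C(6, 3) = 388960. Through P₂: C(19, 8)·C(4, 2) = 453492. Since P₁ is strictly southwest of P₂, a monotone path through both must visit P₁ then P₂; paths through both = C(17, 7)·C(2, 1)·C(4, 2) = 233376. Avoid both = 1144066 − 388960 − 453492 + 233376 = 534990.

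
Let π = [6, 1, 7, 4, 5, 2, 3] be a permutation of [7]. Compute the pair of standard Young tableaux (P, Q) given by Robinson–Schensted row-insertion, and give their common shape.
P = [1, 2, 3] / [4, 5] / [6, 7];  Q = [1, 3, 5] / [2, 4] / [6, 7];  common shape = (3, 2, 2)

Row-insert the values π_1, π_2, … into P one at a time, bumping the leftmost entry strictly greater than the inserted value down to the next row. The recording tableau Q records, in position (i, j), the step at which that cell was added to P.
  Insert 6 (step 1): P = [6];  Q = [1]
  Insert 1 (step 2): P = [1] / [6];  Q = [1] / [2]
  Insert 7 (step 3): P = [1, 7] / [6];  Q = [1, 3] / [2]
  Insert 4 (step 4): P = [1, 4] / [6, 7];  Q = [1, 3] / [2, 4]
  Insert 5 (step 5): P = [1, 4, 5] / [6, 7];  Q = [1, 3, 5] / [2, 4]
  Insert 2 (step 6): P = [1, 2, 5] / [4, 7] / [6];  Q = [1, 3, 5] / [2, 4] / [6]
  Insert 3 (step 7): P = [1, 2, 3] / [4, 5] / [6, 7];  Q = [1, 3, 5] / [2, 4] / [6, 7]
Final shape: (3, 2, 2).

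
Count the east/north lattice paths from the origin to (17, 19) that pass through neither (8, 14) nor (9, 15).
Number of paths = 7626674880

Inclusion–exclusion. Total paths: C(36, 17) = 8597496600. Through P₁: C(22, 8)·C(14, 9) = 640179540. Through P₂: C(24, 9)·C(12, 8) = 647214480. Since P₁ is strictly southwest of P₂, a monotone path through both must visit P₁ then P₂; paths through both = C(22, 8)·C(2, 1)·C(12, 8) = 316572300. Avoid both = 8597496600 − 640179540 − 647214480 + 316572300 = 7626674880.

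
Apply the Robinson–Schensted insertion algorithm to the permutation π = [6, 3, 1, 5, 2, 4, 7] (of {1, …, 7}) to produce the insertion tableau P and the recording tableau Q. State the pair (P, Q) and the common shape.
P = [1, 2, 4, 7] / [3, 5] / [6];  Q = [1, 4, 6, 7] / [2, 5] / [3];  common shape = (4, 2, 1)

Row-insert the values π_1, π_2, … into P one at a time, bumping the leftmost entry strictly greater than the inserted value down to the next row. The recording tableau Q records, in position (i, j), the step at which that cell was added to P.
  Insert 6 (step 1): P = [6];  Q = [1]
  Insert 3 (step 2): P = [3] / [6];  Q = [1] / [2]
  Insert 1 (step 3): P = [1] / [3] / [6];  Q = [1] / [2] / [3]
  Insert 5 (step 4): P = [1, 5] / [3] / [6];  Q = [1, 4] / [2] / [3]
  Insert 2 (step 5): P = [1, 2] / [3, 5] / [6];  Q = [1, 4] / [2, 5] / [3]
  Insert 4 (step 6): P = [1, 2, 4] / [3, 5] / [6];  Q = [1, 4, 6] / [2, 5] / [3]
  Insert 7 (step 7): P = [1, 2, 4, 7] / [3, 5] / [6];  Q = [1, 4, 6, 7] / [2, 5] / [3]
Final shape: (4, 2, 1).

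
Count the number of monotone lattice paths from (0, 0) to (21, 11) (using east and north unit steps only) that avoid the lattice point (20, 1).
Number of paths = 129024249

Total paths from (0, 0) to (21, 11): C(32, 21) = 129024480. Paths through (20, 1): (paths (0, 0) → (20, 1)) × (paths (20, 1) → (21, 11)) = C(21, 20) · C(11, 1) = 21 · 11 = 231. Avoidance count = 129024480 − 231 = 129024249.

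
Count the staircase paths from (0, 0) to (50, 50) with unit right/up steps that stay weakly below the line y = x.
C_50 = 1978261657756160653623774456

These NE paths below the diagonal are counted by the Catalan number C_n = (1/(n + 1)) · C(2n, n). For n = 50: C_50 = (1/51) · C(100, 50) = 100891344545564193334812497256/51 = 1978261657756160653623774456.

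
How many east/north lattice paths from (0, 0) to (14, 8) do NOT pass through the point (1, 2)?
Number of paths = 238374

Total paths from (0, 0) to (14, 8): C(22, 14) = 319770. Paths through (1, 2): (paths (0, 0) → (1, 2)) × (paths (1, 2) → (14, 8)) = C(3, 1) · C(19, 13) = 3 · 27132 = 81396. Avoidance count = 319770 − 81396 = 238374.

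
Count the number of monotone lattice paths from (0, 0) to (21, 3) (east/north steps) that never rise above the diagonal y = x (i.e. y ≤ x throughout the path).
Number of paths = 1748

By the reflection principle (André's argument), the number of monotone paths to (21, 3) with n ≤ m that never go above y = x is C(24, 21) − C(24, 22) = 2024 − 276 = 1748.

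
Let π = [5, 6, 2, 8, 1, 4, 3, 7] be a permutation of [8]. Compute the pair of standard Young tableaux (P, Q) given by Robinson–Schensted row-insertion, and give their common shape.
P = [1, 3, 7] / [2, 4, 8] / [5, 6];  Q = [1, 2, 4] / [3, 6, 8] / [5, 7];  common shape = (3, 3, 2)

Row-insert the values π_1, π_2, … into P one at a time, bumping the leftmost entry strictly greater than the inserted value down to the next row. The recording tableau Q records, in position (i, j), the step at which that cell was added to P.
  Insert 5 (step 1): P = [5];  Q = [1]
  Insert 6 (step 2): P = [5, 6];  Q = [1, 2]
  Insert 2 (step 3): P = [2, 6] / [5];  Q = [1, 2] / [3]
  Insert 8 (step 4): P = [2, 6, 8] / [5];  Q = [1, 2, 4] / [3]
  Insert 1 (step 5): P = [1, 6, 8] / [2] / [5];  Q = [1, 2, 4] / [3] / [5]
  Insert 4 (step 6): P = [1, 4, 8] / [2, 6] / [5];  Q = [1, 2, 4] / [3, 6] / [5]
  Insert 3 (step 7): P = [1, 3, 8] / [2, 4] / [5, 6];  Q = [1, 2, 4] / [3, 6] / [5, 7]
  Insert 7 (step 8): P = [1, 3, 7] / [2, 4, 8] / [5, 6];  Q = [1, 2, 4] / [3, 6, 8] / [5, 7]
Final shape: (3, 3, 2).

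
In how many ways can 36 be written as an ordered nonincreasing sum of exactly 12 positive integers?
p(36, 12 parts) = 1380

Partitions of n into exactly k parts are in bijection with partitions of n − k into at most k parts (subtract 1 from each part). So p(36, exactly 12) = p(24, parts ≤ 12). Computing via the recurrence p(m, j) = p(m, j−1) + p(m−j, j) gives 1380.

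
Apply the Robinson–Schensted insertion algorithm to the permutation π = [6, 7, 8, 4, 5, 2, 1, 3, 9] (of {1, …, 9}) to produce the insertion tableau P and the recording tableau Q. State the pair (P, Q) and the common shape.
P = [1, 3, 8, 9] / [2, 5] / [4, 7] / [6];  Q = [1, 2, 3, 9] / [4, 5] / [6, 8] / [7];  common shape = (4, 2, 2, 1)

Row-insert the values π_1, π_2, … into P one at a time, bumping the leftmost entry strictly greater than the inserted value down to the next row. The recording tableau Q records, in position (i, j), the step at which that cell was added to P.
  Insert 6 (step 1): P = [6];  Q = [1]
  Insert 7 (step 2): P = [6, 7];  Q = [1, 2]
  Insert 8 (step 3): P = [6, 7, 8];  Q = [1, 2, 3]
  Insert 4 (step 4): P = [4, 7, 8] / [6];  Q = [1, 2, 3] / [4]
  Insert 5 (step 5): P = [4, 5, 8] / [6, 7];  Q = [1, 2, 3] / [4, 5]
  Insert 2 (step 6): P = [2, 5, 8] / [4, 7] / [6];  Q = [1, 2, 3] / [4, 5] / [6]
  Insert 1 (step 7): P = [1, 5, 8] / [2, 7] / [4] / [6];  Q = [1, 2, 3] / [4, 5] / [6] / [7]
  Insert 3 (step 8): P = [1, 3, 8] / [2, 5] / [4, 7] / [6];  Q = [1, 2, 3] / [4, 5] / [6, 8] / [7]
  Insert 9 (step 9): P = [1, 3, 8, 9] / [2, 5] / [4, 7] / [6];  Q = [1, 2, 3, 9] / [4, 5] / [6, 8] / [7]
Final shape: (4, 2, 2, 1).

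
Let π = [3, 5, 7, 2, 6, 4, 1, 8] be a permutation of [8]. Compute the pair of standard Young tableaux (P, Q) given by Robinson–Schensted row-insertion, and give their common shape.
P = [1, 4, 6, 8] / [2, 5] / [3] / [7];  Q = [1, 2, 3, 8] / [4, 5] / [6] / [7];  common shape = (4, 2, 1, 1)

Row-insert the values π_1, π_2, … into P one at a time, bumping the leftmost entry strictly greater than the inserted value down to the next row. The recording tableau Q records, in position (i, j), the step at which that cell was added to P.
  Insert 3 (step 1): P = [3];  Q = [1]
  Insert 5 (step 2): P = [3, 5];  Q = [1, 2]
  Insert 7 (step 3): P = [3, 5, 7];  Q = [1, 2, 3]
  Insert 2 (step 4): P = [2, 5, 7] / [3];  Q = [1, 2, 3] / [4]
  Insert 6 (step 5): P = [2, 5, 6] / [3, 7];  Q = [1, 2, 3] / [4, 5]
  Insert 4 (step 6): P = [2, 4, 6] / [3, 5] / [7];  Q = [1, 2, 3] / [4, 5] / [6]
  Insert 1 (step 7): P = [1, 4, 6] / [2, 5] / [3] / [7];  Q = [1, 2, 3] / [4, 5] / [6] / [7]
  Insert 8 (step 8): P = [1, 4, 6, 8] / [2, 5] / [3] / [7];  Q = [1, 2, 3, 8] / [4, 5] / [6] / [7]
Final shape: (4, 2, 1, 1).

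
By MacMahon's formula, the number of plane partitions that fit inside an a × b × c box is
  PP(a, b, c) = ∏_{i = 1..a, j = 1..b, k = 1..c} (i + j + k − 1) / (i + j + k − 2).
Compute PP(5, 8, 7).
PP(5, 8, 7) = 201299981193168

Evaluate the triple product over i = 1..5, j = 1..8, k = 1..7. The factors are (2/1) · (3/2) · (4/3) · (5/4) · (6/5) · (7/6) · (8/7) · (3/2) · … (280 factors total). The numerators and denominators telescope so the product is an integer; carrying out the multiplication exactly gives PP(5, 8, 7) = 201299981193168.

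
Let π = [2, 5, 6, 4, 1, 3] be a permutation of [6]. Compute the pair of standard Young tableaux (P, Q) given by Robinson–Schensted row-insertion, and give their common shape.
P = [1, 3, 6] / [2, 4] / [5];  Q = [1, 2, 3] / [4, 6] / [5];  common shape = (3, 2, 1)

Row-insert the values π_1, π_2, … into P one at a time, bumping the leftmost entry strictly greater than the inserted value down to the next row. The recording tableau Q records, in position (i, j), the step at which that cell was added to P.
  Insert 2 (step 1): P = [2];  Q = [1]
  Insert 5 (step 2): P = [2, 5];  Q = [1, 2]
  Insert 6 (step 3): P = [2, 5, 6];  Q = [1, 2, 3]
  Insert 4 (step 4): P = [2, 4, 6] / [5];  Q = [1, 2, 3] / [4]
  Insert 1 (step 5): P = [1, 4, 6] / [2] / [5];  Q = [1, 2, 3] / [4] / [5]
  Insert 3 (step 6): P = [1, 3, 6] / [2, 4] / [5];  Q = [1, 2, 3] / [4, 6] / [5]
Final shape: (3, 2, 1).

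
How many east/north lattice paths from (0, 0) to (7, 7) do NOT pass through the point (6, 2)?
Number of paths = 3264

Total paths from (0, 0) to (7, 7): C(14, 7) = 3432. Paths through (6, 2): (paths (0, 0) → (6, 2)) × (paths (6, 2) → (7, 7)) = C(8, 6) · C(6, 1) = 28 · 6 = 168. Avoidance count = 3432 − 168 = 3264.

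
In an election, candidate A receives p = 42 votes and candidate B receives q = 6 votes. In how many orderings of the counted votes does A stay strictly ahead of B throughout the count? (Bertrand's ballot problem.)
Strict-lead orderings = 9203634

Total orderings of the 48 votes with 42 for A: C(48, 42) = 12271512. By the Bertrand ballot formula (Cycle Lemma / reflection principle), the number of orderings in which A is strictly ahead of B throughout is (p − q)/(p + q) · C(p + q, p) = (42 − 6)/(42 + 6) · 12271512 = 9203634.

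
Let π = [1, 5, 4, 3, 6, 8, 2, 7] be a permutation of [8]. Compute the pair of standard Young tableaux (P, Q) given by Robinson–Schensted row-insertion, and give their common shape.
P = [1, 2, 6, 7] / [3, 8] / [4] / [5];  Q = [1, 2, 5, 6] / [3, 8] / [4] / [7];  common shape = (4, 2, 1, 1)

Row-insert the values π_1, π_2, … into P one at a time, bumping the leftmost entry strictly greater than the inserted value down to the next row. The recording tableau Q records, in position (i, j), the step at which that cell was added to P.
  Insert 1 (step 1): P = [1];  Q = [1]
  Insert 5 (step 2): P = [1, 5];  Q = [1, 2]
  Insert 4 (step 3): P = [1, 4] / [5];  Q = [1, 2] / [3]
  Insert 3 (step 4): P = [1, 3] / [4] / [5];  Q = [1, 2] / [3] / [4]
  Insert 6 (step 5): P = [1, 3, 6] / [4] / [5];  Q = [1, 2, 5] / [3] / [4]
  Insert 8 (step 6): P = [1, 3, 6, 8] / [4] / [5];  Q = [1, 2, 5, 6] / [3] / [4]
  Insert 2 (step 7): P = [1, 2, 6, 8] / [3] / [4] / [5];  Q = [1, 2, 5, 6] / [3] / [4] / [7]
  Insert 7 (step 8): P = [1, 2, 6, 7] / [3, 8] / [4] / [5];  Q = [1, 2, 5, 6] / [3, 8] / [4] / [7]
Final shape: (4, 2, 1, 1).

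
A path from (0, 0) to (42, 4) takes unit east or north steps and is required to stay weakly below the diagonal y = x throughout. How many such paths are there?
Number of paths = 148005

By the reflection principle (André's argument), the number of monotone paths to (42, 4) with n ≤ m that never go above y = x is C(46, 42) − C(46, 43) = 163185 − 15180 = 148005.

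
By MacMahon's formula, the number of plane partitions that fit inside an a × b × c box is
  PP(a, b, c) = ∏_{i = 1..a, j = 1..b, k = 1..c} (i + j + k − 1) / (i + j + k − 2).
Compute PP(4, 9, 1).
PP(4, 9, 1) = 715

Evaluate the triple product over i = 1..4, j = 1..9, k = 1..1. The factors are (2/1) · (3/2) · (4/3) · (5/4) · (6/5) · (7/6) · (8/7) · (9/8) · … (36 factors total). The numerators and denominators telescope so the product is an integer; carrying out the multiplication exactly gives PP(4, 9, 1) = 715.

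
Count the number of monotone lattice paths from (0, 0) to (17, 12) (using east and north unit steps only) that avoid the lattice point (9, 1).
Number of paths = 51140115

Total paths from (0, 0) to (17, 12): C(29, 17) = 51895935. Paths through (9, 1): (paths (0, 0) → (9, 1)) × (paths (9, 1) → (17, 12)) = C(10, 9) · C(19, 8) = 10 · 75582 = 755820. Avoidance count = 51895935 − 755820 = 51140115.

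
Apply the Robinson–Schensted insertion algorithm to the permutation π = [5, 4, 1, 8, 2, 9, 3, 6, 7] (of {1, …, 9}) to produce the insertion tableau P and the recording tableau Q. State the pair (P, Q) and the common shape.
P = [1, 2, 3, 6, 7] / [4, 8, 9] / [5];  Q = [1, 4, 6, 8, 9] / [2, 5, 7] / [3];  common shape = (5, 3, 1)

Row-insert the values π_1, π_2, … into P one at a time, bumping the leftmost entry strictly greater than the inserted value down to the next row. The recording tableau Q records, in position (i, j), the step at which that cell was added to P.
  Insert 5 (step 1): P = [5];  Q = [1]
  Insert 4 (step 2): P = [4] / [5];  Q = [1] / [2]
  Insert 1 (step 3): P = [1] / [4] / [5];  Q = [1] / [2] / [3]
  Insert 8 (step 4): P = [1, 8] / [4] / [5];  Q = [1, 4] / [2] / [3]
  Insert 2 (step 5): P = [1, 2] / [4, 8] / [5];  Q = [1, 4] / [2, 5] / [3]
  Insert 9 (step 6): P = [1, 2, 9] / [4, 8] / [5];  Q = [1, 4, 6] / [2, 5] / [3]
  Insert 3 (step 7): P = [1, 2, 3] / [4, 8, 9] / [5];  Q = [1, 4, 6] / [2, 5, 7] / [3]
  Insert 6 (step 8): P = [1, 2, 3, 6] / [4, 8, 9] / [5];  Q = [1, 4, 6, 8] / [2, 5, 7] / [3]
  Insert 7 (step 9): P = [1, 2, 3, 6, 7] / [4, 8, 9] / [5];  Q = [1, 4, 6, 8, 9] / [2, 5, 7] / [3]
Final shape: (5, 3, 1).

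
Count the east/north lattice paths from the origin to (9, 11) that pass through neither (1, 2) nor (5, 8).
Number of paths = 72035

Inclusion–exclusion. Total paths: C(20, 9) = 167960. Through P₁: C(3, 1)·C(17, 8) = 72930. Through P₂: C(13, 5)·C(7, 4) = 45045. Since P₁ is strictly southwest of P₂, a monotone path through both must visit P₁ then P₂; paths through both = C(3, 1)·C(10, 4)·C(7, 4) = 22050. Avoid both = 167960 − 72930 − 45045 + 22050 = 72035.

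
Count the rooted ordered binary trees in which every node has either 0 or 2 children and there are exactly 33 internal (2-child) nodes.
C_33 = 212336130412243110

These full binary trees are counted by the Catalan number C_n = (1/(n + 1)) · C(2n, n). For n = 33: C_33 = (1/34) · C(66, 33) = 7219428434016265740/34 = 212336130412243110.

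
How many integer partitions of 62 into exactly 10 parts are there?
p(62, 10 parts) = 79725

Partitions of n into exactly k parts are in bijection with partitions of n − k into at most k parts (subtract 1 from each part). So p(62, exactly 10) = p(52, parts ≤ 10). Computing via the recurrence p(m, j) = p(m, j−1) + p(m−j, j) gives 79725.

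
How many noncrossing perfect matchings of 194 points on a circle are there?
C_97 = 14657929356129575437016877846657032761712954950899755100

These noncrossing handshakes are counted by the Catalan number C_n = (1/(n + 1)) · C(2n, n). For n = 97: C_97 = (1/98) · C(194, 97) = 1436477076900698392827654028972389210647869585188175999800/98 = 14657929356129575437016877846657032761712954950899755100.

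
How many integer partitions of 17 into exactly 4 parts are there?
p(17, 4 parts) = 39

Partitions of n into exactly k parts are in bijection with partitions of n − k into at most k parts (subtract 1 from each part). So p(17, exactly 4) = p(13, parts ≤ 4). Computing via the recurrence p(m, j) = p(m, j−1) + p(m−j, j) gives 39.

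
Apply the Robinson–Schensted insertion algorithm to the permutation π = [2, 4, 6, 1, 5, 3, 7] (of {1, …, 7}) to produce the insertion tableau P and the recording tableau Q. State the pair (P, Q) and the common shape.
P = [1, 3, 5, 7] / [2, 4] / [6];  Q = [1, 2, 3, 7] / [4, 5] / [6];  common shape = (4, 2, 1)

Row-insert the values π_1, π_2, … into P one at a time, bumping the leftmost entry strictly greater than the inserted value down to the next row. The recording tableau Q records, in position (i, j), the step at which that cell was added to P.
  Insert 2 (step 1): P = [2];  Q = [1]
  Insert 4 (step 2): P = [2, 4];  Q = [1, 2]
  Insert 6 (step 3): P = [2, 4, 6];  Q = [1, 2, 3]
  Insert 1 (step 4): P = [1, 4, 6] / [2];  Q = [1, 2, 3] / [4]
  Insert 5 (step 5): P = [1, 4, 5] / [2, 6];  Q = [1, 2, 3] / [4, 5]
  Insert 3 (step 6): P = [1, 3, 5] / [2, 4] / [6];  Q = [1, 2, 3] / [4, 5] / [6]
  Insert 7 (step 7): P = [1, 3, 5, 7] / [2, 4] / [6];  Q = [1, 2, 3, 7] / [4, 5] / [6]
Final shape: (4, 2, 1).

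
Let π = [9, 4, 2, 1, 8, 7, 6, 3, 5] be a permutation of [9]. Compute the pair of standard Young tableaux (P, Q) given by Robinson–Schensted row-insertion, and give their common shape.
P = [1, 3, 5] / [2, 6] / [4, 7] / [8] / [9];  Q = [1, 5, 9] / [2, 6] / [3, 7] / [4] / [8];  common shape = (3, 2, 2, 1, 1)

Row-insert the values π_1, π_2, … into P one at a time, bumping the leftmost entry strictly greater than the inserted value down to the next row. The recording tableau Q records, in position (i, j), the step at which that cell was added to P.
  Insert 9 (step 1): P = [9];  Q = [1]
  Insert 4 (step 2): P = [4] / [9];  Q = [1] / [2]
  Insert 2 (step 3): P = [2] / [4] / [9];  Q = [1] / [2] / [3]
  Insert 1 (step 4): P = [1] / [2] / [4] / [9];  Q = [1] / [2] / [3] / [4]
  Insert 8 (step 5): P = [1, 8] / [2] / [4] / [9];  Q = [1, 5] / [2] / [3] / [4]
  Insert 7 (step 6): P = [1, 7] / [2, 8] / [4] / [9];  Q = [1, 5] / [2, 6] / [3] / [4]
  Insert 6 (step 7): P = [1, 6] / [2, 7] / [4, 8] / [9];  Q = [1, 5] / [2, 6] / [3, 7] / [4]
  Insert 3 (step 8): P = [1, 3] / [2, 6] / [4, 7] / [8] / [9];  Q = [1, 5] / [2, 6] / [3, 7] / [4] / [8]
  Insert 5 (step 9): P = [1, 3, 5] / [2, 6] / [4, 7] / [8] / [9];  Q = [1, 5, 9] / [2, 6] / [3, 7] / [4] / [8]
Final shape: (3, 2, 2, 1, 1).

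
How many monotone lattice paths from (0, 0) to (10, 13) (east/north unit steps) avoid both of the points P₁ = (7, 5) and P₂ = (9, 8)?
Number of paths = 915046

Inclusion–exclusion. Total paths: C(23, 10) = 1144066. Through P₁: C(12, 7)·C(11, 3) = 130680. Through P₂: C(17, 9)·C(6, 1) = 145860. Since P₁ is strictly southwest of P₂, a monotone path through both must visit P₁ then P₂; paths through both = C(12, 7)·C(5, 2)·C(6, 1) = 47520. Avoid both = 1144066 − 130680 − 145860 + 47520 = 915046.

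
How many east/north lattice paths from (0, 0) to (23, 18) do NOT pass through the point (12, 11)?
Number of paths = 159084110328

Total paths from (0, 0) to (23, 18): C(41, 23) = 202112640600. Paths through (12, 11): (paths (0, 0) → (12, 11)) × (paths (12, 11) → (23, 18)) = C(23, 12) · C(18, 11) = 1352078 · 31824 = 43028530272. Avoidance count = 202112640600 − 43028530272 = 159084110328.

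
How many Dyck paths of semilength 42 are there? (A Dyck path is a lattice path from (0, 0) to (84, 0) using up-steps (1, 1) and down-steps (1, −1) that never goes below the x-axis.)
C_42 = 39044429911904443959240

These Dyck paths are counted by the Catalan number C_n = (1/(n + 1)) · C(2n, n). For n = 42: C_42 = (1/43) · C(84, 42) = 1678910486211891090247320/43 = 39044429911904443959240.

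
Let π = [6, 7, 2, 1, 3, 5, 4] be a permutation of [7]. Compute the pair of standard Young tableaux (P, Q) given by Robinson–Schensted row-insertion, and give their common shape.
P = [1, 3, 4] / [2, 5] / [6, 7];  Q = [1, 2, 6] / [3, 5] / [4, 7];  common shape = (3, 2, 2)

Row-insert the values π_1, π_2, … into P one at a time, bumping the leftmost entry strictly greater than the inserted value down to the next row. The recording tableau Q records, in position (i, j), the step at which that cell was added to P.
  Insert 6 (step 1): P = [6];  Q = [1]
  Insert 7 (step 2): P = [6, 7];  Q = [1, 2]
  Insert 2 (step 3): P = [2, 7] / [6];  Q = [1, 2] / [3]
  Insert 1 (step 4): P = [1, 7] / [2] / [6];  Q = [1, 2] / [3] / [4]
  Insert 3 (step 5): P = [1, 3] / [2, 7] / [6];  Q = [1, 2] / [3, 5] / [4]
  Insert 5 (step 6): P = [1, 3, 5] / [2, 7] / [6];  Q = [1, 2, 6] / [3, 5] / [4]
  Insert 4 (step 7): P = [1, 3, 4] / [2, 5] / [6, 7];  Q = [1, 2, 6] / [3, 5] / [4, 7]
Final shape: (3, 2, 2).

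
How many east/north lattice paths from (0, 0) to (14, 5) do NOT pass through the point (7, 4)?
Number of paths = 8988

Total paths from (0, 0) to (14, 5): C(19, 14) = 11628. Paths through (7, 4): (paths (0, 0) → (7, 4)) × (paths (7, 4) → (14, 5)) = C(11, 7) · C(8, 7) = 330 · 8 = 2640. Avoidance count = 11628 − 2640 = 8988.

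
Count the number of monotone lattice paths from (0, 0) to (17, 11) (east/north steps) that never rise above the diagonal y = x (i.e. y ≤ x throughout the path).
Number of paths = 8351070

By the reflection principle (André's argument), the number of monotone paths to (17, 11) with n ≤ m that never go above y = x is C(28, 17) − C(28, 18) = 21474180 − 13123110 = 8351070.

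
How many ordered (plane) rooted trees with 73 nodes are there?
C_72 = 20276890389709399862928998568254641025700

These ordered rooted trees are counted by the Catalan number C_n = (1/(n + 1)) · C(2n, n). For n = 72: C_72 = (1/73) · C(144, 72) = 1480212998448786189993816895482588794876100/73 = 20276890389709399862928998568254641025700.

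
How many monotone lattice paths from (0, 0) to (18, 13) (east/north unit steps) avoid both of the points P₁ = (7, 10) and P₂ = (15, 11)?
Number of paths = 123662723

Inclusion–exclusion. Total paths: C(31, 18) = 206253075. Through P₁: C(17, 7)·C(14, 11) = 7079072. Through P₂: C(26, 15)·C(5, 3) = 77261600. Since P₁ is strictly southwest of P₂, a monotone path through both must visit P₁ then P₂; paths through both = C(17, 7)·C(9, 8)·C(5, 3) = 1750320. Avoid both = 206253075 − 7079072 − 77261600 + 1750320 = 123662723.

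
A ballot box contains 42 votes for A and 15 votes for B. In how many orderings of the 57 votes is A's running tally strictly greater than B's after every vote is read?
Strict-lead orderings = 10448517534840

Total orderings of the 57 votes with 42 for A: C(57, 42) = 22057981462440. By the Bertrand ballot formula (Cycle Lemma / reflection principle), the number of orderings in which A is strictly ahead of B throughout is (p − q)/(p + q) · C(p + q, p) = (42 − 15)/(42 + 15) · 22057981462440 = 10448517534840.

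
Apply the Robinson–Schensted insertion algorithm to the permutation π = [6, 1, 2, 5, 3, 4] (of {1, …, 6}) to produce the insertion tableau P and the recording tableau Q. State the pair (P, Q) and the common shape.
P = [1, 2, 3, 4] / [5] / [6];  Q = [1, 3, 4, 6] / [2] / [5];  common shape = (4, 1, 1)

Row-insert the values π_1, π_2, … into P one at a time, bumping the leftmost entry strictly greater than the inserted value down to the next row. The recording tableau Q records, in position (i, j), the step at which that cell was added to P.
  Insert 6 (step 1): P = [6];  Q = [1]
  Insert 1 (step 2): P = [1] / [6];  Q = [1] / [2]
  Insert 2 (step 3): P = [1, 2] / [6];  Q = [1, 3] / [2]
  Insert 5 (step 4): P = [1, 2, 5] / [6];  Q = [1, 3, 4] / [2]
  Insert 3 (step 5): P = [1, 2, 3] / [5] / [6];  Q = [1, 3, 4] / [2] / [5]
  Insert 4 (step 6): P = [1, 2, 3, 4] / [5] / [6];  Q = [1, 3, 4, 6] / [2] / [5]
Final shape: (4, 1, 1).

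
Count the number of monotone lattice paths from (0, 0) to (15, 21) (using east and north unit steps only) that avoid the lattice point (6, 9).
Number of paths = 4096782910

Total paths from (0, 0) to (15, 21): C(36, 15) = 5567902560. Paths through (6, 9): (paths (0, 0) → (6, 9)) × (paths (6, 9) → (15, 21)) = C(15, 6) · C(21, 9) = 5005 · 293930 = 1471119650. Avoidance count = 5567902560 − 1471119650 = 4096782910.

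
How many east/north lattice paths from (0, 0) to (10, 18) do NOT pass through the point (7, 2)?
Number of paths = 13088226

Total paths from (0, 0) to (10, 18): C(28, 10) = 13123110. Paths through (7, 2): (paths (0, 0) → (7, 2)) × (paths (7, 2) → (10, 18)) = C(9, 7) · C(19, 3) = 36 · 969 = 34884. Avoidance count = 13123110 − 34884 = 13088226.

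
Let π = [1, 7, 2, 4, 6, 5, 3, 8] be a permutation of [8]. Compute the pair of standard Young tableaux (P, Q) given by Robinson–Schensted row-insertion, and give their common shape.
P = [1, 2, 3, 5, 8] / [4] / [6] / [7];  Q = [1, 2, 4, 5, 8] / [3] / [6] / [7];  common shape = (5, 1, 1, 1)

Row-insert the values π_1, π_2, … into P one at a time, bumping the leftmost entry strictly greater than the inserted value down to the next row. The recording tableau Q records, in position (i, j), the step at which that cell was added to P.
  Insert 1 (step 1): P = [1];  Q = [1]
  Insert 7 (step 2): P = [1, 7];  Q = [1, 2]
  Insert 2 (step 3): P = [1, 2] / [7];  Q = [1, 2] / [3]
  Insert 4 (step 4): P = [1, 2, 4] / [7];  Q = [1, 2, 4] / [3]
  Insert 6 (step 5): P = [1, 2, 4, 6] / [7];  Q = [1, 2, 4, 5] / [3]
  Insert 5 (step 6): P = [1, 2, 4, 5] / [6] / [7];  Q = [1, 2, 4, 5] / [3] / [6]
  Insert 3 (step 7): P = [1, 2, 3, 5] / [4] / [6] / [7];  Q = [1, 2, 4, 5] / [3] / [6] / [7]
  Insert 8 (step 8): P = [1, 2, 3, 5, 8] / [4] / [6] / [7];  Q = [1, 2, 4, 5, 8] / [3] / [6] / [7]
Final shape: (5, 1, 1, 1).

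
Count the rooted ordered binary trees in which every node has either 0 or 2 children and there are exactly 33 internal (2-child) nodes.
C_33 = 212336130412243110

These full binary trees are counted by the Catalan number C_n = (1/(n + 1)) · C(2n, n). For n = 33: C_33 = (1/34) · C(66, 33) = 7219428434016265740/34 = 212336130412243110.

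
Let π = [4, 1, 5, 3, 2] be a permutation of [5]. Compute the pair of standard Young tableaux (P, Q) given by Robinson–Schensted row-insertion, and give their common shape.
P = [1, 2] / [3, 5] / [4];  Q = [1, 3] / [2, 4] / [5];  common shape = (2, 2, 1)

Row-insert the values π_1, π_2, … into P one at a time, bumping the leftmost entry strictly greater than the inserted value down to the next row. The recording tableau Q records, in position (i, j), the step at which that cell was added to P.
  Insert 4 (step 1): P = [4];  Q = [1]
  Insert 1 (step 2): P = [1] / [4];  Q = [1] / [2]
  Insert 5 (step 3): P = [1, 5] / [4];  Q = [1, 3] / [2]
  Insert 3 (step 4): P = [1, 3] / [4, 5];  Q = [1, 3] / [2, 4]
  Insert 2 (step 5): P = [1, 2] / [3, 5] / [4];  Q = [1, 3] / [2, 4] / [5]
Final shape: (2, 2, 1).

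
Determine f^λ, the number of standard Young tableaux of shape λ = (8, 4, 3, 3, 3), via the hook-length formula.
# SYT of shape (8, 4, 3, 3, 3) = 148140720

Hook-length formula: f^λ = n! / Π hook(c), product over all cells c of the Young diagram. For λ = (8, 4, 3, 3, 3), n = 21 boxes. Hook lengths by row (left-to-right, top-to-bottom): [12, 11, 10, 6, 4, 3, 2, 1]; [7, 6, 5, 1]; [5, 4, 3]; [4, 3, 2]; [3, 2, 1]. Product of hooks = 344881152000. So f^λ = 21! / 344881152000 = 51090942171709440000 / 344881152000 = 148140720.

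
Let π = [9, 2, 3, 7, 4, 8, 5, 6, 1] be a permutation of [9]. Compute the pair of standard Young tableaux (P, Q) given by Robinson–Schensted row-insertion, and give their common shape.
P = [1, 3, 4, 5, 6] / [2, 8] / [7] / [9];  Q = [1, 3, 4, 6, 8] / [2, 7] / [5] / [9];  common shape = (5, 2, 1, 1)

Row-insert the values π_1, π_2, … into P one at a time, bumping the leftmost entry strictly greater than the inserted value down to the next row. The recording tableau Q records, in position (i, j), the step at which that cell was added to P.
  Insert 9 (step 1): P = [9];  Q = [1]
  Insert 2 (step 2): P = [2] / [9];  Q = [1] / [2]
  Insert 3 (step 3): P = [2, 3] / [9];  Q = [1, 3] / [2]
  Insert 7 (step 4): P = [2, 3, 7] / [9];  Q = [1, 3, 4] / [2]
  Insert 4 (step 5): P = [2, 3, 4] / [7] / [9];  Q = [1, 3, 4] / [2] / [5]
  Insert 8 (step 6): P = [2, 3, 4, 8] / [7] / [9];  Q = [1, 3, 4, 6] / [2] / [5]
  Insert 5 (step 7): P = [2, 3, 4, 5] / [7, 8] / [9];  Q = [1, 3, 4, 6] / [2, 7] / [5]
  Insert 6 (step 8): P = [2, 3, 4, 5, 6] / [7, 8] / [9];  Q = [1, 3, 4, 6, 8] / [2, 7] / [5]
  Insert 1 (step 9): P = [1, 3, 4, 5, 6] / [2, 8] / [7] / [9];  Q = [1, 3, 4, 6, 8] / [2, 7] / [5] / [9]
Final shape: (5, 2, 1, 1).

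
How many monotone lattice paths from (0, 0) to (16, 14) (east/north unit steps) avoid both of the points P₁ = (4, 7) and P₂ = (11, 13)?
Number of paths = 117215451

Inclusion–exclusion. Total paths: C(30, 16) = 145422675. Through P₁: C(11, 4)·C(19, 12) = 16628040. Through P₂: C(24, 11)·C(6, 5) = 14976864. Since P₁ is strictly southwest of P₂, a monotone path through both must visit P₁ then P₂; paths through both = C(11, 4)·C(13, 7)·C(6, 5) = 3397680. Avoid both = 145422675 − 16628040 − 14976864 + 3397680 = 117215451.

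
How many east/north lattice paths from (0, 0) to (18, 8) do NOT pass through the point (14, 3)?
Number of paths = 1476595

Total paths from (0, 0) to (18, 8): C(26, 18) = 1562275. Paths through (14, 3): (paths (0, 0) → (14, 3)) × (paths (14, 3) → (18, 8)) = C(17, 14) · C(9, 4) = 680 · 126 = 85680. Avoidance count = 1562275 − 85680 = 1476595.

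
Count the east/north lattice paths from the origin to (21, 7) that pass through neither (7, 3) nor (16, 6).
Number of paths = 527562

Inclusion–exclusion. Total paths: C(28, 21) = 1184040. Through P₁: C(10, 7)·C(18, 14) = 367200. Through P₂: C(22, 16)·C(6, 5) = 447678. Since P₁ is strictly southwest of P₂, a monotone path through both must visit P₁ then P₂; paths through both = C(10, 7)·C(12, 9)·C(6, 5) = 158400. Avoid both = 1184040 − 367200 − 447678 + 158400 = 527562.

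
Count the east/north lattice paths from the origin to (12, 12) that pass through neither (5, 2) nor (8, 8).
Number of paths = 1518328

Inclusion–exclusion. Total paths: C(24, 12) = 2704156. Through P₁: C(7, 5)·C(17, 7) = 408408. Through P₂: C(16, 8)·C(8, 4) = 900900. Since P₁ is strictly southwest of P₂, a monotone path through both must visit P₁ then P₂; paths through both = C(7, 5)·C(9, 3)·C(8, 4) = 123480. Avoid both = 2704156 − 408408 − 900900 + 123480 = 1518328.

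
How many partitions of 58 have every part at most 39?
p(58, parts ≤ 39) = 713623

Use the recurrence p(n, m) = p(n, m−1) + p(n−m, m): either the largest part is < m (count p(n, m−1)) or the largest part is exactly m (remove one copy of m, count p(n−m, m)). With p(0, ·) = 1 this gives p(58, parts ≤ 39) = 713623. (By conjugating Young diagrams, this also counts partitions of 58 into at most 39 parts.)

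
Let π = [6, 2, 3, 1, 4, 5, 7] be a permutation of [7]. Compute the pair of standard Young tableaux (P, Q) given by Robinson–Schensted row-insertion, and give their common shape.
P = [1, 3, 4, 5, 7] / [2] / [6];  Q = [1, 3, 5, 6, 7] / [2] / [4];  common shape = (5, 1, 1)

Row-insert the values π_1, π_2, … into P one at a time, bumping the leftmost entry strictly greater than the inserted value down to the next row. The recording tableau Q records, in position (i, j), the step at which that cell was added to P.
  Insert 6 (step 1): P = [6];  Q = [1]
  Insert 2 (step 2): P = [2] / [6];  Q = [1] / [2]
  Insert 3 (step 3): P = [2, 3] / [6];  Q = [1, 3] / [2]
  Insert 1 (step 4): P = [1, 3] / [2] / [6];  Q = [1, 3] / [2] / [4]
  Insert 4 (step 5): P = [1, 3, 4] / [2] / [6];  Q = [1, 3, 5] / [2] / [4]
  Insert 5 (step 6): P = [1, 3, 4, 5] / [2] / [6];  Q = [1, 3, 5, 6] / [2] / [4]
  Insert 7 (step 7): P = [1, 3, 4, 5, 7] / [2] / [6];  Q = [1, 3, 5, 6, 7] / [2] / [4]
Final shape: (5, 1, 1).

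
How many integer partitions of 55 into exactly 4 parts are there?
p(55, 4 parts) = 1215

Partitions of n into exactly k parts are in bijection with partitions of n − k into at most k parts (subtract 1 from each part). So p(55, exactly 4) = p(51, parts ≤ 4). Computing via the recurrence p(m, j) = p(m, j−1) + p(m−j, j) gives 1215.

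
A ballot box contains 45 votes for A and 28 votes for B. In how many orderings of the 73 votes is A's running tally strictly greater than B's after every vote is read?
Strict-lead orderings = 28542507167611246768

Total orderings of the 73 votes with 45 for A: C(73, 45) = 122564883719742412592. By the Bertrand ballot formula (Cycle Lemma / reflection principle), the number of orderings in which A is strictly ahead of B throughout is (p − q)/(p + q) · C(p + q, p) = (45 − 28)/(45 + 28) · 122564883719742412592 = 28542507167611246768.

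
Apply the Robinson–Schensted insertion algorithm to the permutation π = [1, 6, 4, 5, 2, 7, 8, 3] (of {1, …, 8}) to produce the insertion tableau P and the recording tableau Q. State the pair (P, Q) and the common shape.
P = [1, 2, 3, 7, 8] / [4, 5] / [6];  Q = [1, 2, 4, 6, 7] / [3, 8] / [5];  common shape = (5, 2, 1)

Row-insert the values π_1, π_2, … into P one at a time, bumping the leftmost entry strictly greater than the inserted value down to the next row. The recording tableau Q records, in position (i, j), the step at which that cell was added to P.
  Insert 1 (step 1): P = [1];  Q = [1]
  Insert 6 (step 2): P = [1, 6];  Q = [1, 2]
  Insert 4 (step 3): P = [1, 4] / [6];  Q = [1, 2] / [3]
  Insert 5 (step 4): P = [1, 4, 5] / [6];  Q = [1, 2, 4] / [3]
  Insert 2 (step 5): P = [1, 2, 5] / [4] / [6];  Q = [1, 2, 4] / [3] / [5]
  Insert 7 (step 6): P = [1, 2, 5, 7] / [4] / [6];  Q = [1, 2, 4, 6] / [3] / [5]
  Insert 8 (step 7): P = [1, 2, 5, 7, 8] / [4] / [6];  Q = [1, 2, 4, 6, 7] / [3] / [5]
  Insert 3 (step 8): P = [1, 2, 3, 7, 8] / [4, 5] / [6];  Q = [1, 2, 4, 6, 7] / [3, 8] / [5]
Final shape: (5, 2, 1).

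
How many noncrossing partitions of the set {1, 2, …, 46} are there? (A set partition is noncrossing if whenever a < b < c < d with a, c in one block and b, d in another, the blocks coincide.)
C_46 = 8740328711533173390046320

These noncrossing partitions are counted by the Catalan number C_n = (1/(n + 1)) · C(2n, n). For n = 46: C_46 = (1/47) · C(92, 46) = 410795449442059149332177040/47 = 8740328711533173390046320.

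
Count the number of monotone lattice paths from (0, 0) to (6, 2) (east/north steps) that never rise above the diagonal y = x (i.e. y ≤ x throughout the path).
Number of paths = 20

By the reflection principle (André's argument), the number of monotone paths to (6, 2) with n ≤ m that never go above y = x is C(8, 6) − C(8, 7) = 28 − 8 = 20.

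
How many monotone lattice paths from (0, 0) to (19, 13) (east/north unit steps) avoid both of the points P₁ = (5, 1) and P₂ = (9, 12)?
Number of paths = 286284260

Inclusion–exclusion. Total paths: C(32, 19) = 347373600. Through P₁: C(6, 5)·C(26, 14) = 57946200. Through P₂: C(21, 9)·C(11, 10) = 3233230. Since P₁ is strictly southwest of P₂, a monotone path through both must visit P₁ then P₂; paths through both = C(6, 5)·C(15, 4)·C(11, 10) = 90090. Avoid both = 347373600 − 57946200 − 3233230 + 90090 = 286284260.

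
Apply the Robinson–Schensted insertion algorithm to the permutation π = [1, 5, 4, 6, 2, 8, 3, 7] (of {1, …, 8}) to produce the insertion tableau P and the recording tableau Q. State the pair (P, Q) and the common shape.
P = [1, 2, 3, 7] / [4, 6, 8] / [5];  Q = [1, 2, 4, 6] / [3, 7, 8] / [5];  common shape = (4, 3, 1)

Row-insert the values π_1, π_2, … into P one at a time, bumping the leftmost entry strictly greater than the inserted value down to the next row. The recording tableau Q records, in position (i, j), the step at which that cell was added to P.
  Insert 1 (step 1): P = [1];  Q = [1]
  Insert 5 (step 2): P = [1, 5];  Q = [1, 2]
  Insert 4 (step 3): P = [1, 4] / [5];  Q = [1, 2] / [3]
  Insert 6 (step 4): P = [1, 4, 6] / [5];  Q = [1, 2, 4] / [3]
  Insert 2 (step 5): P = [1, 2, 6] / [4] / [5];  Q = [1, 2, 4] / [3] / [5]
  Insert 8 (step 6): P = [1, 2, 6, 8] / [4] / [5];  Q = [1, 2, 4, 6] / [3] / [5]
  Insert 3 (step 7): P = [1, 2, 3, 8] / [4, 6] / [5];  Q = [1, 2, 4, 6] / [3, 7] / [5]
  Insert 7 (step 8): P = [1, 2, 3, 7] / [4, 6, 8] / [5];  Q = [1, 2, 4, 6] / [3, 7, 8] / [5]
Final shape: (4, 3, 1).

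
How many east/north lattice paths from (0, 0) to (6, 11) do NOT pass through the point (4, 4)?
Number of paths = 9856

Total paths from (0, 0) to (6, 11): C(17, 6) = 12376. Paths through (4, 4): (paths (0, 0) → (4, 4)) × (paths (4, 4) → (6, 11)) = C(8, 4) · C(9, 2) = 70 · 36 = 2520. Avoidance count = 12376 − 2520 = 9856.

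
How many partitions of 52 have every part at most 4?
p(52, parts ≤ 4) = 1285

Use the recurrence p(n, m) = p(n, m−1) + p(n−m, m): either the largest part is < m (count p(n, m−1)) or the largest part is exactly m (remove one copy of m, count p(n−m, m)). With p(0, ·) = 1 this gives p(52, parts ≤ 4) = 1285. (By conjugating Young diagrams, this also counts partitions of 52 into at most 4 parts.)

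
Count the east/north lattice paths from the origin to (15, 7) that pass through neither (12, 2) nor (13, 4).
Number of paths = 144378

Inclusion–exclusion. Total paths: C(22, 15) = 170544. Through P₁: C(14, 12)·C(8, 3) = 5096. Through P₂: C(17, 13)·C(5, 2) = 23800. Since P₁ is strictly southwest of P₂, a monotone path through both must visit P₁ then P₂; paths through both = C(14, 12)·C(3, 1)·C(5, 2) = 2730. Avoid both = 170544 − 5096 − 23800 + 2730 = 144378.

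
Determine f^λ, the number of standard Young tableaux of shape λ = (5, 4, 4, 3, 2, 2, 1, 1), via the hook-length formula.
# SYT of shape (5, 4, 4, 3, 2, 2, 1, 1) = 2133931800

Hook-length formula: f^λ = n! / Π hook(c), product over all cells c of the Young diagram. For λ = (5, 4, 4, 3, 2, 2, 1, 1), n = 22 boxes. Hook lengths by row (left-to-right, top-to-bottom): [12, 9, 6, 4, 1]; [10, 7, 4, 2]; [9, 6, 3, 1]; [7, 4, 1]; [5, 2]; [4, 1]; [2]; [1]. Product of hooks = 526727577600. So f^λ = 22! / 526727577600 = 1124000727777607680000 / 526727577600 = 2133931800.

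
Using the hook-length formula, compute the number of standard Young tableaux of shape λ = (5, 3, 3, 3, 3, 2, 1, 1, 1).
# SYT of shape (5, 3, 3, 3, 3, 2, 1, 1, 1) = 525275520

Hook-length formula: f^λ = n! / Π hook(c), product over all cells c of the Young diagram. For λ = (5, 3, 3, 3, 3, 2, 1, 1, 1), n = 22 boxes. Hook lengths by row (left-to-right, top-to-bottom): [13, 9, 7, 2, 1]; [10, 6, 4]; [9, 5, 3]; [8, 4, 2]; [7, 3, 1]; [5, 1]; [3]; [2]; [1]. Product of hooks = 2139830784000. So f^λ = 22! / 2139830784000 = 1124000727777607680000 / 2139830784000 = 525275520.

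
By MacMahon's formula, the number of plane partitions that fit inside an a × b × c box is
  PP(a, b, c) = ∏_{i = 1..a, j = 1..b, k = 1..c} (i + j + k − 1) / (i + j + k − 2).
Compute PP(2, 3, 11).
PP(2, 3, 11) = 41405

Evaluate the triple product over i = 1..2, j = 1..3, k = 1..11. The factors are (2/1) · (3/2) · (4/3) · (5/4) · (6/5) · (7/6) · (8/7) · (9/8) · … (66 factors total). The numerators and denominators telescope so the product is an integer; carrying out the multiplication exactly gives PP(2, 3, 11) = 41405.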